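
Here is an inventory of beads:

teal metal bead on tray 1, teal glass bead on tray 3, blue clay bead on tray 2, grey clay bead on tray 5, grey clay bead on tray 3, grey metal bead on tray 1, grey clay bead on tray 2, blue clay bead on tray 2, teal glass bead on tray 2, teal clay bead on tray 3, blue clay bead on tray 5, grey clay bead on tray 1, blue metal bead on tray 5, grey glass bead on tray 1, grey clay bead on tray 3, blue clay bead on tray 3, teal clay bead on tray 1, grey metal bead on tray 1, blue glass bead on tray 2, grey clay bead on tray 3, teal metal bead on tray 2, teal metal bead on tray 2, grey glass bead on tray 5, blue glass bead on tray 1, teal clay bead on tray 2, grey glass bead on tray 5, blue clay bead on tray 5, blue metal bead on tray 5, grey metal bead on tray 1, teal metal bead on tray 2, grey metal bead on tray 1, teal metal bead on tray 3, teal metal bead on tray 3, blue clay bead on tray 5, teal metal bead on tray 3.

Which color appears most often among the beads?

grey

Counts by color: grey 13, teal 12, blue 10.
The maximum is 13, held uniquely by grey.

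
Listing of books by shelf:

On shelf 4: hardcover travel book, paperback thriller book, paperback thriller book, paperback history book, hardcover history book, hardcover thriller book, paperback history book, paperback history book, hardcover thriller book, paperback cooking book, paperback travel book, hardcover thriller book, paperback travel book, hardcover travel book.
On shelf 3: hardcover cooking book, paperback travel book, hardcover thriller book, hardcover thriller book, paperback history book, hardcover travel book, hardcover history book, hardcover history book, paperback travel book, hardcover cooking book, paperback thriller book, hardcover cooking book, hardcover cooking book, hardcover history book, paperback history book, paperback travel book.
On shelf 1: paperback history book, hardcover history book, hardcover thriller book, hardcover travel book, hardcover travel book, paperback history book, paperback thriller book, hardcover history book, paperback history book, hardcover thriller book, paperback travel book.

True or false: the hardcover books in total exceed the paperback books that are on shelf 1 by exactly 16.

False

hardcover books: 22.
paperback books on shelf 1: 5.
The claim requires 22 − 5 (= 17) to equal 16, which does not hold.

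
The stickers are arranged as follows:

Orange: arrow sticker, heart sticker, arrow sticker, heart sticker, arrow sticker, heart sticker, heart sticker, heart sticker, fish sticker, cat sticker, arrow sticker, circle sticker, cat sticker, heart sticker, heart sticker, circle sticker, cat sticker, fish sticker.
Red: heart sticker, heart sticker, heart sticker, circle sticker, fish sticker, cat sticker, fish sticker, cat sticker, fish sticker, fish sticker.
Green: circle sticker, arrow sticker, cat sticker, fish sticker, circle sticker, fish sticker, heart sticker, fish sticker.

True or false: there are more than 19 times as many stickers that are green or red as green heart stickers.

False

stickers that are green or red: 18.
green heart stickers: 1.
The claim requires 18 > 19 × 1 = 19, which does not hold.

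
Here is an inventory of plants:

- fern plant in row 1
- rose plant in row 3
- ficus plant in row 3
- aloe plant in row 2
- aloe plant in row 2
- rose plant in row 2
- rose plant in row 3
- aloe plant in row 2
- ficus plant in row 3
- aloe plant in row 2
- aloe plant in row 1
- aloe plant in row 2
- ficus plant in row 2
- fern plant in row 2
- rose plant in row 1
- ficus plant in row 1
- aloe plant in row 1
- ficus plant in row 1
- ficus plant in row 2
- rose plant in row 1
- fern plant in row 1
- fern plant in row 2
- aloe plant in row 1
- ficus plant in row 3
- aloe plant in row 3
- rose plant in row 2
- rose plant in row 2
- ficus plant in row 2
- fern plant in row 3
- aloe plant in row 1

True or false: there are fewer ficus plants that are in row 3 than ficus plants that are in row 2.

There are 3 ficus plants in row 3.
There are 3 ficus plants in row 2.
The claim requires 3 < 3, which does not hold.

False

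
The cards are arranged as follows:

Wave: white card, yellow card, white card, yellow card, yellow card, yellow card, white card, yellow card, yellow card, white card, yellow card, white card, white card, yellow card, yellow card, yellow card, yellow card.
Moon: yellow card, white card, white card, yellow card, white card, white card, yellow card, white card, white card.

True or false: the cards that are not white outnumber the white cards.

|cards that are not white| = 14.
|white cards| = 12.
The claim requires 14 > 12, which holds.

True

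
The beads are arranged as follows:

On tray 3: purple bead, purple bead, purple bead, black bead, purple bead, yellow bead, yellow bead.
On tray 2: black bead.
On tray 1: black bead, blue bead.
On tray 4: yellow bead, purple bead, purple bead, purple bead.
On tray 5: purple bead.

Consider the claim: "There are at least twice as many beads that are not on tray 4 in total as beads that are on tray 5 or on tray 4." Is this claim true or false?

beads that are not on tray 4: 11.
beads on tray 5 or on tray 4: 5.
The claim requires 11 ≥ 2 × 5 = 10, which holds.

True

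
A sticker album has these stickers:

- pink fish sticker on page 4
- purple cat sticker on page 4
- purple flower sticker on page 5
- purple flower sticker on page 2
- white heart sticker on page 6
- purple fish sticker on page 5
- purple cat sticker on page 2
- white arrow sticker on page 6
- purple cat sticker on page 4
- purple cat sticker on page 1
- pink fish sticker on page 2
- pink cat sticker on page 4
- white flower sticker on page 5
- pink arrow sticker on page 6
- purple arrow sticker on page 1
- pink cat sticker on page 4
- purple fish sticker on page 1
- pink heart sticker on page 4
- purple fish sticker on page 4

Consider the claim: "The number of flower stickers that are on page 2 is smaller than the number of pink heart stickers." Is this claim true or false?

|flower stickers on page 2| = 1.
|pink heart stickers| = 1.
The claim requires 1 < 1, which does not hold.

False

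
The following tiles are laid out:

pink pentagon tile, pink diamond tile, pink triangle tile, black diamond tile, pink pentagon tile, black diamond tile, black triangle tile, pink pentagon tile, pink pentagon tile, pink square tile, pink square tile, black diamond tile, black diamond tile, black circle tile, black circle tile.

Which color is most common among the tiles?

pink

Counts by color: pink 8, black 7.
The maximum is 8, held uniquely by pink.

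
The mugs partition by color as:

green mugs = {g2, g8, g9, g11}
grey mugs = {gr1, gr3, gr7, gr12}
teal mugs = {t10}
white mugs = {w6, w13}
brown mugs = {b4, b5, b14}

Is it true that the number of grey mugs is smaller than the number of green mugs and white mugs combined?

True

There are 4 grey mugs.
green mugs: 4; white mugs: 2; combined: 4 + 2 = 6.
The claim requires 4 < 6, which holds.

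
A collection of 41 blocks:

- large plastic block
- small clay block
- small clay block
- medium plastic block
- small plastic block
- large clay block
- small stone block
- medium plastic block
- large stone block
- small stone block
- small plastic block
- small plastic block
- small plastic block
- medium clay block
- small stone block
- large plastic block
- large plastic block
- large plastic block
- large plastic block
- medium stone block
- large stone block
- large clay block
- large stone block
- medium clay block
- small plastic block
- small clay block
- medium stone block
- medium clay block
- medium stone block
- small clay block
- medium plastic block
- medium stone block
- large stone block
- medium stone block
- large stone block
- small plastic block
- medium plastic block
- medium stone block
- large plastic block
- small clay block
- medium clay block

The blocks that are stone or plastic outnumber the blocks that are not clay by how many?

0

blocks that are stone or plastic: 30.
blocks that are not clay: 30.
30 − 30 = 0.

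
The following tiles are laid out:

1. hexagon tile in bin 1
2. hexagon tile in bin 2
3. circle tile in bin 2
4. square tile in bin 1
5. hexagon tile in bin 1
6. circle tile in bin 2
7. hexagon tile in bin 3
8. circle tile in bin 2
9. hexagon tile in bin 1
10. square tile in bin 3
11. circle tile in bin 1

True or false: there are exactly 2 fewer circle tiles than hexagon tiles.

False

circle tiles: 4.
hexagon tiles: 5.
The claim requires 5 − 4 (= 1) to equal 2, which does not hold.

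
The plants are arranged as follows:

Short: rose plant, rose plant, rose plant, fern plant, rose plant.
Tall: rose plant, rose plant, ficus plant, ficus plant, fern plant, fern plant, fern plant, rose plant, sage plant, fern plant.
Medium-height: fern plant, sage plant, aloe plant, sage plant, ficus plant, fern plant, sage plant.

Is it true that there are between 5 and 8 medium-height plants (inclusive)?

medium-height plants: 7.
The claim requires 5 ≤ 7 ≤ 8, which holds.

True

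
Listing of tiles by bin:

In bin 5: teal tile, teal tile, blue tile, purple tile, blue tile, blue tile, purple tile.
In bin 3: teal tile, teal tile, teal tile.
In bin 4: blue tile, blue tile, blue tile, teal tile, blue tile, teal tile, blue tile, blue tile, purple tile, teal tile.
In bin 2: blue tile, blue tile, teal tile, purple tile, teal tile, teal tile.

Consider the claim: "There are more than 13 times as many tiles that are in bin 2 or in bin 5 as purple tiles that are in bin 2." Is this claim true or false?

|tiles in bin 2 or in bin 5| = 13.
|purple tiles in bin 2| = 1.
The claim requires 13 > 13 × 1 = 13, which does not hold.

False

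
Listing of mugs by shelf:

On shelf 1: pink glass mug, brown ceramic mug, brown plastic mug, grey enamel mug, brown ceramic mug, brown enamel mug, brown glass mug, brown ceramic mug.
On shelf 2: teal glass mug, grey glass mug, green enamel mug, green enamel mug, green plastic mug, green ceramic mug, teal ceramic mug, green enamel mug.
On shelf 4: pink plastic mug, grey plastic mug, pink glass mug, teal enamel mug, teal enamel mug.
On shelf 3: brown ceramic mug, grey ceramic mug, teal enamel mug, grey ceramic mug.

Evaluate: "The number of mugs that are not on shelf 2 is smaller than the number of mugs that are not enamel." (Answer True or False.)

There are 17 mugs that are not on shelf 2.
There are 17 mugs that are not enamel.
The claim requires 17 < 17, which does not hold.

False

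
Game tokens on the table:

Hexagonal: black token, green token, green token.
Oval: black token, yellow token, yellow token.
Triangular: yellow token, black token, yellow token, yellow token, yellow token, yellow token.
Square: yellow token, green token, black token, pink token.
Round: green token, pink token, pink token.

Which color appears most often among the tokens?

Counts by color: yellow 8, black 4, green 4, pink 3.
The maximum is 8, held uniquely by yellow.

yellow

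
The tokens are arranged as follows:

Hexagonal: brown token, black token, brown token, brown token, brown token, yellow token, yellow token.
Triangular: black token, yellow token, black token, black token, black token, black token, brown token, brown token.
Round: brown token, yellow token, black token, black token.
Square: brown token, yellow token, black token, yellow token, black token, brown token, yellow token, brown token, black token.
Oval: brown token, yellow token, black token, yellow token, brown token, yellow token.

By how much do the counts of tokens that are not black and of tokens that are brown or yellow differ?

0

tokens that are not black: 22. tokens that are brown or yellow: 22.
|22 − 22| = 22 − 22 = 0.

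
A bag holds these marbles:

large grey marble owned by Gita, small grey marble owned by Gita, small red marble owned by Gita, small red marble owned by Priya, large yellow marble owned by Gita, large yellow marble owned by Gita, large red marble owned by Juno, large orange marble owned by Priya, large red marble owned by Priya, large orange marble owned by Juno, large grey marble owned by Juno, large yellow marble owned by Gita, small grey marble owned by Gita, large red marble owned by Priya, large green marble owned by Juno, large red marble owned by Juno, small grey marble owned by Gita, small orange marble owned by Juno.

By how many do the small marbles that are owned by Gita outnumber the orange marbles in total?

small marbles owned by Gita: 4.
orange marbles: 3.
4 − 3 = 1.

1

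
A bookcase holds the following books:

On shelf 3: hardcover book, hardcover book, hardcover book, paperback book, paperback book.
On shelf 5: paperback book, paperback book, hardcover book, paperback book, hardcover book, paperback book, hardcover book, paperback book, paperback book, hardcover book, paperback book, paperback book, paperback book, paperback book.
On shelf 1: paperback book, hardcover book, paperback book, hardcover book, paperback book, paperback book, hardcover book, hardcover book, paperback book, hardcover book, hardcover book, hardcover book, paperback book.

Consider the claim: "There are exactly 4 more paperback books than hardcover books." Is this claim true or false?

True

There are 18 paperback books.
There are 14 hardcover books.
The claim requires 18 − 14 (= 4) to equal 4, which holds.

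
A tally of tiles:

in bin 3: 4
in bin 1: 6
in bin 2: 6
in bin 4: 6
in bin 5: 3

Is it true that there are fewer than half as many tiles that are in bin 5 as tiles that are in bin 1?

There are 3 tiles in bin 5.
There are 6 tiles in bin 1.
The claim requires 2 × 3 = 6 < 6, which does not hold.

False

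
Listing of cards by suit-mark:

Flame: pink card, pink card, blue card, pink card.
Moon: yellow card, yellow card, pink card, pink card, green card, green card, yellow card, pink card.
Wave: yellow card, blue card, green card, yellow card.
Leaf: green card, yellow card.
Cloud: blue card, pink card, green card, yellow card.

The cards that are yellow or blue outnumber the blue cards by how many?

cards that are yellow or blue: 10.
blue cards: 3.
10 − 3 = 7.

7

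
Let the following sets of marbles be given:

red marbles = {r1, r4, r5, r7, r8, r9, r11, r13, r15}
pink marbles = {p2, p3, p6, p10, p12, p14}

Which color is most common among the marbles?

Counts by color: red 9, pink 6.
The maximum is 9, held uniquely by red.

red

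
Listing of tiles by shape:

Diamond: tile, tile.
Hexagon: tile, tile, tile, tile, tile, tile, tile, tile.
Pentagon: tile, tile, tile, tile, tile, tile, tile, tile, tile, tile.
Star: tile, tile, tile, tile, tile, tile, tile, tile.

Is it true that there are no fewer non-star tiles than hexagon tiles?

True

There are 20 non-star tiles.
There are 8 hexagon tiles.
The claim requires 20 ≥ 8, which holds.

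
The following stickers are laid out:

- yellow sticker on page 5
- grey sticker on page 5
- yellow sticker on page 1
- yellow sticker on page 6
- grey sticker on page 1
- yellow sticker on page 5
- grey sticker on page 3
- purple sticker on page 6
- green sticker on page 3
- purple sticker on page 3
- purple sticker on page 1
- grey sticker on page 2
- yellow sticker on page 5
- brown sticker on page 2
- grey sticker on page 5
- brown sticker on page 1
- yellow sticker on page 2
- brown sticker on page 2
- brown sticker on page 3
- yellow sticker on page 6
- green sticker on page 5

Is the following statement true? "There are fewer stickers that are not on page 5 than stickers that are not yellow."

False

There are 15 stickers that are not on page 5.
There are 14 stickers that are not yellow.
The claim requires 15 < 14, which does not hold.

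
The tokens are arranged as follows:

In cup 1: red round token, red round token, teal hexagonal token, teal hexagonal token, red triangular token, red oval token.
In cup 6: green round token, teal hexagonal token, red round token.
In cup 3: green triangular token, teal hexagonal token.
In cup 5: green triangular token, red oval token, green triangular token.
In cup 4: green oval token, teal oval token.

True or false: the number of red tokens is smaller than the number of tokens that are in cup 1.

False

|red tokens| = 6.
|tokens in cup 1| = 6.
The claim requires 6 < 6, which does not hold.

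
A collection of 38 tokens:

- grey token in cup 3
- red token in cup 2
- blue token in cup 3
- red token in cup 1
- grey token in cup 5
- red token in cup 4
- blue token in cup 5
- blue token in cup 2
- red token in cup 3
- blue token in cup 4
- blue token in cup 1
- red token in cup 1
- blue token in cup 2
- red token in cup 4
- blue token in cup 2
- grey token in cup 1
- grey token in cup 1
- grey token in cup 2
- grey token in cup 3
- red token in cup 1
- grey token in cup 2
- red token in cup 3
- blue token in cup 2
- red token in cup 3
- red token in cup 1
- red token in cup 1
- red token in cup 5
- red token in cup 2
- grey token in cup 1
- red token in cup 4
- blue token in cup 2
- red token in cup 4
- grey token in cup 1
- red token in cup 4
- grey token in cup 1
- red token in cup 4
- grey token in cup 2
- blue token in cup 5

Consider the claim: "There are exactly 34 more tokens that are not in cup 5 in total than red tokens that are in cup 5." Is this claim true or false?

False

|tokens that are not in cup 5| = 34.
|red tokens in cup 5| = 1.
The claim requires 34 − 1 (= 33) to equal 34, which does not hold.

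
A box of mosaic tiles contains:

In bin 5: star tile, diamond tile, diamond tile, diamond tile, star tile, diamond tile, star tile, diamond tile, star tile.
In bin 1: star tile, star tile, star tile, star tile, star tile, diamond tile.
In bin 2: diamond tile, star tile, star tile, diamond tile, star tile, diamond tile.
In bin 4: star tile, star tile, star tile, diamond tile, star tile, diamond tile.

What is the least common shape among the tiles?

Counts by shape: star 16, diamond 11.
The minimum is 11, held uniquely by diamond.

diamond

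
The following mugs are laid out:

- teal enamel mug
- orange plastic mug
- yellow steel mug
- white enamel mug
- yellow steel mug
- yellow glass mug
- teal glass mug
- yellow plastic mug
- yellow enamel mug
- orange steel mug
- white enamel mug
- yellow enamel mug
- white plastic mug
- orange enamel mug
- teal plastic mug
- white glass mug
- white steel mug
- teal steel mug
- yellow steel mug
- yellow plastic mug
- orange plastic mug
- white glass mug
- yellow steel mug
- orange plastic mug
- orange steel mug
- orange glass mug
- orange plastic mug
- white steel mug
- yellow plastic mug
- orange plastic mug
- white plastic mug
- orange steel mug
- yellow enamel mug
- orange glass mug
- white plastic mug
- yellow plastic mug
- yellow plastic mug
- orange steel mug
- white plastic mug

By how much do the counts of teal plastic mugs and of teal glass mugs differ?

teal plastic mugs: 1. teal glass mugs: 1.
|1 − 1| = 1 − 1 = 0.

0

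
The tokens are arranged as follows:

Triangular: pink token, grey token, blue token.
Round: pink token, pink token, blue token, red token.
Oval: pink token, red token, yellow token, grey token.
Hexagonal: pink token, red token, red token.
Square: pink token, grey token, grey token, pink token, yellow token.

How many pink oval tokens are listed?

1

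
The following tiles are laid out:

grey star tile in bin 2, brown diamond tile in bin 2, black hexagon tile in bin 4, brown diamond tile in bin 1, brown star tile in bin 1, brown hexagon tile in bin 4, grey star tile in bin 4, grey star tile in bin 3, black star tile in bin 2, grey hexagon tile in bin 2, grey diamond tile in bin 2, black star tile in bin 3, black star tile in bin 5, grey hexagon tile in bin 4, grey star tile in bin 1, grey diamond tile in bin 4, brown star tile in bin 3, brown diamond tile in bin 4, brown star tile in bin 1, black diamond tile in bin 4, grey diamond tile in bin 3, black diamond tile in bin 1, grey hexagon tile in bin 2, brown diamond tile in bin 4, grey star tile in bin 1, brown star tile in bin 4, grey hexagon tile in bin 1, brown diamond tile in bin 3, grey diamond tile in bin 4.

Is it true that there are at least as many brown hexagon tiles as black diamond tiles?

False

brown hexagon tiles: 1.
black diamond tiles: 2.
The claim requires 1 ≥ 2, which does not hold.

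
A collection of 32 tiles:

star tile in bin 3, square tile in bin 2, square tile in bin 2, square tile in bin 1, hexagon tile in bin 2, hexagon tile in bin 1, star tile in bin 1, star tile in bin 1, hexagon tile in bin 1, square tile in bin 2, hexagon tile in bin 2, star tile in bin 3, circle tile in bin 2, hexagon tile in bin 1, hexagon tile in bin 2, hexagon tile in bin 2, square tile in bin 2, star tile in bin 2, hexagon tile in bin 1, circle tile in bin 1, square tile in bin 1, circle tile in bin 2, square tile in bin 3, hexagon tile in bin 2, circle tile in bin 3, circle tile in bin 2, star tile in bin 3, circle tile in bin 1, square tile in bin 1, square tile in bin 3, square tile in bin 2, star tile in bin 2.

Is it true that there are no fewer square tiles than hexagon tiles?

There are 10 square tiles.
There are 9 hexagon tiles.
The claim requires 10 ≥ 9, which holds.

True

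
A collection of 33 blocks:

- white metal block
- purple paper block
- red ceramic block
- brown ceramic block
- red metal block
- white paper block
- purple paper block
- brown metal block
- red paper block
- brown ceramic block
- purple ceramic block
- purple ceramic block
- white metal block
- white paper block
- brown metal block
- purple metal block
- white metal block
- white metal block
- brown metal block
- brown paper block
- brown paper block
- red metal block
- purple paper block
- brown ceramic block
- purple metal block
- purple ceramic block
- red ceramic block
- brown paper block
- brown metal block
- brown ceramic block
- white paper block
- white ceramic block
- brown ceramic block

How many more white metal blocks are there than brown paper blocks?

white metal blocks: 4.
brown paper blocks: 3.
4 − 3 = 1.

1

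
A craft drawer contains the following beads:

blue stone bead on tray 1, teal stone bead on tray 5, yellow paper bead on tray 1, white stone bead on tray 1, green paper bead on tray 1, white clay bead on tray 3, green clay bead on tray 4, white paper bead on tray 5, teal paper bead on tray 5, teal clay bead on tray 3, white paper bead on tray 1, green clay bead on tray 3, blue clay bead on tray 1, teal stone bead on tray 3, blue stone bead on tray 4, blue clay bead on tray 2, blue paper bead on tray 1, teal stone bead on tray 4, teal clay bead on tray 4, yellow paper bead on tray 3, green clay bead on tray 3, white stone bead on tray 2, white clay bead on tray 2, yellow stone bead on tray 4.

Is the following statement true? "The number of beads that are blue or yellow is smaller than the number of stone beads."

beads that are blue or yellow: 8.
stone beads: 8.
The claim requires 8 < 8, which does not hold.

False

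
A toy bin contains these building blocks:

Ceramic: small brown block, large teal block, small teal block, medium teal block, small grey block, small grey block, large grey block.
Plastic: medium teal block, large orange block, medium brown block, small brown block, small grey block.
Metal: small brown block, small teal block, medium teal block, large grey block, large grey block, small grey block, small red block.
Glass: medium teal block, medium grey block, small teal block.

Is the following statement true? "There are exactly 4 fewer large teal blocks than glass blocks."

False

large teal blocks: 1.
glass blocks: 3.
The claim requires 3 − 1 (= 2) to equal 4, which does not hold.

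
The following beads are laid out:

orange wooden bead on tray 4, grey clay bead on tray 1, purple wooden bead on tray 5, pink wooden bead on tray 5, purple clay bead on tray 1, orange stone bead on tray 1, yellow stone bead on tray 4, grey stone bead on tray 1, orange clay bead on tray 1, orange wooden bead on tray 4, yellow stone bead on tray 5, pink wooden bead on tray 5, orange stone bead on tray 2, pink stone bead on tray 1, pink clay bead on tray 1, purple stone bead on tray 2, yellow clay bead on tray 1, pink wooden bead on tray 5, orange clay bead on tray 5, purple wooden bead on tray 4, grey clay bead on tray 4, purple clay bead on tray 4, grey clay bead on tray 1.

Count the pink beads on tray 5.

3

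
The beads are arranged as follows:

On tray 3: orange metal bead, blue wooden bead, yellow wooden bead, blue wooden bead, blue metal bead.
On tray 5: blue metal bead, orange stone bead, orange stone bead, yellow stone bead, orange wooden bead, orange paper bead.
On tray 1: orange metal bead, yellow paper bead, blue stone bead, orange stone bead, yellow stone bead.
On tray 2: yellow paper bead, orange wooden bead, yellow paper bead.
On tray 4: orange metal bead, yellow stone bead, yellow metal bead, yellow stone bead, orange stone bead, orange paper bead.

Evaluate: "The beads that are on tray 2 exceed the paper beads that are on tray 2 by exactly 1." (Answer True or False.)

There are 3 beads on tray 2.
There are 2 paper beads on tray 2.
The claim requires 3 − 2 (= 1) to equal 1, which holds.

True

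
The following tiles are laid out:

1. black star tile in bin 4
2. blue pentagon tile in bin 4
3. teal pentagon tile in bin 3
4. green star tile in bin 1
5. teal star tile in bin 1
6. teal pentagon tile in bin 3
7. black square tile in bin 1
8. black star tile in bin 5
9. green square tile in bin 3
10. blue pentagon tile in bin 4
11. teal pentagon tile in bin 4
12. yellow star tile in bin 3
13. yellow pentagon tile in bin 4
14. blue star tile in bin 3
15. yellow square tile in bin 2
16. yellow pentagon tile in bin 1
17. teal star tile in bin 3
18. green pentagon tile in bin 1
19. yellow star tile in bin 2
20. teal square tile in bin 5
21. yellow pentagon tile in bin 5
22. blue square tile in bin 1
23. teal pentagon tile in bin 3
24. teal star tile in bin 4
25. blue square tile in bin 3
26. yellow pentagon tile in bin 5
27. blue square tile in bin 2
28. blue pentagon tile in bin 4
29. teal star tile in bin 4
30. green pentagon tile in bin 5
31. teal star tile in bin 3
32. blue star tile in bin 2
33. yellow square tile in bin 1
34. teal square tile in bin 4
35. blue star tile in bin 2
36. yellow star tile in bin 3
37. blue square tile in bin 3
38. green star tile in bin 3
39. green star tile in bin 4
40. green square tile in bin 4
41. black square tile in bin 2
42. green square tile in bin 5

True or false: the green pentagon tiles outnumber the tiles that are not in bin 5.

|green pentagon tiles| = 2.
|tiles that are not in bin 5| = 36.
The claim requires 2 > 36, which does not hold.

False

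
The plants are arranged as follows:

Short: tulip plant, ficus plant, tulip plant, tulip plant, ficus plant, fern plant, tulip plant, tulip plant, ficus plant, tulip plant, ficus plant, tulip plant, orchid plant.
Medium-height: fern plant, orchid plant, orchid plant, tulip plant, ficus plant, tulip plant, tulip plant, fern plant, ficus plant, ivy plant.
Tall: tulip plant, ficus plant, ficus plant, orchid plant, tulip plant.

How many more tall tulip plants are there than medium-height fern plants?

0

tall tulip plants: 2.
medium-height fern plants: 2.
2 − 2 = 0.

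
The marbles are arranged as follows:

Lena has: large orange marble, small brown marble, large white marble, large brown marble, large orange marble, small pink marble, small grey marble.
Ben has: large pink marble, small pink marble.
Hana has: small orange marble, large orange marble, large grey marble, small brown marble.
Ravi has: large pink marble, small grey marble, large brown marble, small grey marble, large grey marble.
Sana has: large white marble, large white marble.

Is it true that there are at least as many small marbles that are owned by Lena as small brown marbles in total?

|small marbles owned by Lena| = 3.
|small brown marbles| = 2.
The claim requires 3 ≥ 2, which holds.

True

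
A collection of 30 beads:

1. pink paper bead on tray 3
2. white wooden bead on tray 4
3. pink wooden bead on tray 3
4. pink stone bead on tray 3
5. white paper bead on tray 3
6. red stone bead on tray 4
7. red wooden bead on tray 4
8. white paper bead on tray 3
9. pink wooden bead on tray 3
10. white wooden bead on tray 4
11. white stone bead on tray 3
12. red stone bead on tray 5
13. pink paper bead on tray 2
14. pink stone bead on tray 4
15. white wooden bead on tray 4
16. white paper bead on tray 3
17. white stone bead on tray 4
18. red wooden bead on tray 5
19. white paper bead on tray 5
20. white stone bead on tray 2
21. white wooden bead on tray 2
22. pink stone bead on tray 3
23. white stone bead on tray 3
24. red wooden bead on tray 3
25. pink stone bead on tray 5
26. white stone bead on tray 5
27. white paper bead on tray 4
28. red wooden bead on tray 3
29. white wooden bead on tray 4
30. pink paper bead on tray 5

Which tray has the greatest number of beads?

tray 3

Counts by tray: tray 3→12, tray 4→9, tray 5→6, tray 2→3.
The maximum is 12, held uniquely by tray 3.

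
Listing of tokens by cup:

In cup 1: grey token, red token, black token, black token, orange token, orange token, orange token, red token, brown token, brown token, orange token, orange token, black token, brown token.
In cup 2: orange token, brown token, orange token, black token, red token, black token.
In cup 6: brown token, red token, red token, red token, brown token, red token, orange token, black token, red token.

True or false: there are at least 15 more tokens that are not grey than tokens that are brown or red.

|tokens that are not grey| = 28.
|tokens that are brown or red| = 14.
The claim requires 28 − 14 = 14 ≥ 15, which does not hold.

False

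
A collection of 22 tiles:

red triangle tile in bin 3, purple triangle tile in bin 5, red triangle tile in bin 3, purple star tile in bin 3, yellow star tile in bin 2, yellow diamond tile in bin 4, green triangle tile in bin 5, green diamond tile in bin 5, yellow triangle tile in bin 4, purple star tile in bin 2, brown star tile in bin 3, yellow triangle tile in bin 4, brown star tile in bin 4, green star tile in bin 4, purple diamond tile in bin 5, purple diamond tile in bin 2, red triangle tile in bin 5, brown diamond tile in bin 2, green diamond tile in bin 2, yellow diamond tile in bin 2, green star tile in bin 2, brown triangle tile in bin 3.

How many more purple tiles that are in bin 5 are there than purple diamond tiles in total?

purple tiles in bin 5: 2.
purple diamond tiles: 2.
2 − 2 = 0.

0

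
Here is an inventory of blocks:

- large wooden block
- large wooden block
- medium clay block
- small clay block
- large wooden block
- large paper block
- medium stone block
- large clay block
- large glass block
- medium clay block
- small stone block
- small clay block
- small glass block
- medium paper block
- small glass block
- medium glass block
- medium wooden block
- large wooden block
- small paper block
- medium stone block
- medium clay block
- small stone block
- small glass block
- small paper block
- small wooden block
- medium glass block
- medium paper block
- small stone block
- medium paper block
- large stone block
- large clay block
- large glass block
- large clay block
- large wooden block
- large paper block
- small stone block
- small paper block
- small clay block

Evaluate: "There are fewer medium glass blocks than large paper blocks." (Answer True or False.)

False

There are 2 medium glass blocks.
There are 2 large paper blocks.
The claim requires 2 < 2, which does not hold.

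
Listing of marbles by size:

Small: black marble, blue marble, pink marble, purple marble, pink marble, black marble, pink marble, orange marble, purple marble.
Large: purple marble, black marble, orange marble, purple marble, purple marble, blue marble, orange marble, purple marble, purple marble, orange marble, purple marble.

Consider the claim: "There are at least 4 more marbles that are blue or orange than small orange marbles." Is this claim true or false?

|marbles that are blue or orange| = 6.
|small orange marbles| = 1.
The claim requires 6 − 1 = 5 ≥ 4, which holds.

True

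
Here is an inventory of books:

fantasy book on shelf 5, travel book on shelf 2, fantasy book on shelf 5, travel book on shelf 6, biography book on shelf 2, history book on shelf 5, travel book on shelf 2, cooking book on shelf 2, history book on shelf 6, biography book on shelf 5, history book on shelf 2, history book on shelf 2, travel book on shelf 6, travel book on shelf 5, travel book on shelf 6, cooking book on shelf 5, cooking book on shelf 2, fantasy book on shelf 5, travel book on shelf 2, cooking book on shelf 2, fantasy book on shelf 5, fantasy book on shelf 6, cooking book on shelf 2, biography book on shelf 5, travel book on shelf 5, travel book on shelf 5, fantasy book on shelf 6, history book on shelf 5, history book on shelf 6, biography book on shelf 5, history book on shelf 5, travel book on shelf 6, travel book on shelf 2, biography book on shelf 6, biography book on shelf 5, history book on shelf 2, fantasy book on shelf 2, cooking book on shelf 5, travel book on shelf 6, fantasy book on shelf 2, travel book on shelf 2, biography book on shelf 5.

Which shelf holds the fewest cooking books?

Counts by shelf (restricted to cooking books): shelf 2→4, shelf 5→2, shelf 6→0.
The minimum is 0, held uniquely by shelf 6.

shelf 6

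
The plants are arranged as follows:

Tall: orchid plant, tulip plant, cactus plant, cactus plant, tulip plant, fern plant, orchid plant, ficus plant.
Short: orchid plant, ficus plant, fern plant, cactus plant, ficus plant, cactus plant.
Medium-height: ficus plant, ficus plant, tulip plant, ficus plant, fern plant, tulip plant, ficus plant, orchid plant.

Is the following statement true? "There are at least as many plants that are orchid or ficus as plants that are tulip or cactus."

True

|plants that are orchid or ficus| = 11.
|plants that are tulip or cactus| = 8.
The claim requires 11 ≥ 8, which holds.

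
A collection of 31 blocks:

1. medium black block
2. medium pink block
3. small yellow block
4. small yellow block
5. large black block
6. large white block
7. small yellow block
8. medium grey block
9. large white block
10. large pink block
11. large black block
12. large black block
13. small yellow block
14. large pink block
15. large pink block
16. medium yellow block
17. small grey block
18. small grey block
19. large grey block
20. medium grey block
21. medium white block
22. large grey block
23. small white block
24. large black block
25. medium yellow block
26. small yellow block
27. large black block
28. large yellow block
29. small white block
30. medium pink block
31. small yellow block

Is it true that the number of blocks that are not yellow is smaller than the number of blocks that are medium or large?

False

There are 22 blocks that are not yellow.
There are 21 blocks that are medium or large.
The claim requires 22 < 21, which does not hold.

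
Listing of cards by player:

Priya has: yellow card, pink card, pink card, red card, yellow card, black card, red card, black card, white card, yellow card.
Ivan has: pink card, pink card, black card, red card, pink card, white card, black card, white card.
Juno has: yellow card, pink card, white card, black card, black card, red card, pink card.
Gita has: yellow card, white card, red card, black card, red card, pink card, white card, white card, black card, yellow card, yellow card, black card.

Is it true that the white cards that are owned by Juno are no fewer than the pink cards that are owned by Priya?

False

|white cards owned by Juno| = 1.
|pink cards owned by Priya| = 2.
The claim requires 1 ≥ 2, which does not hold.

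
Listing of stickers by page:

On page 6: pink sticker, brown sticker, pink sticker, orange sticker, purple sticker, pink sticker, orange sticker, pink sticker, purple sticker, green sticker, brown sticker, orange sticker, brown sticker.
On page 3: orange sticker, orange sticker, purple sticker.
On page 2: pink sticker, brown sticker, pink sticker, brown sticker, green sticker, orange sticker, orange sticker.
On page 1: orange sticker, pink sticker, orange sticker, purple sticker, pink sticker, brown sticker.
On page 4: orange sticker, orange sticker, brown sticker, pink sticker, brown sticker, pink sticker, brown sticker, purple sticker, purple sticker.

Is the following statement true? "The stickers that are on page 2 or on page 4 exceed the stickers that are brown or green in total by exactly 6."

False

|stickers on page 2 or on page 4| = 16.
|stickers that are brown or green| = 11.
The claim requires 16 − 11 (= 5) to equal 6, which does not hold.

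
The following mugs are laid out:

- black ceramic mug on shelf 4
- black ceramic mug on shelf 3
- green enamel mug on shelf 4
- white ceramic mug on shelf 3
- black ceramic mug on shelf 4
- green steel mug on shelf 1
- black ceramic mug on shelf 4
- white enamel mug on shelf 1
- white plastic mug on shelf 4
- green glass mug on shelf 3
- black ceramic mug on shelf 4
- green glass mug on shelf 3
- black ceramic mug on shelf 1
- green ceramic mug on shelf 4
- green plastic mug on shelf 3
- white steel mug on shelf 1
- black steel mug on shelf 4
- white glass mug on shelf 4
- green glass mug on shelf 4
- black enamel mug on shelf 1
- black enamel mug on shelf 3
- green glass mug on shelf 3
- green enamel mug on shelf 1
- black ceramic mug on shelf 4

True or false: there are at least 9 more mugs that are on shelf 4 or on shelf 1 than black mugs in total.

False

|mugs on shelf 4 or on shelf 1| = 17.
|black mugs| = 10.
The claim requires 17 − 10 = 7 ≥ 9, which does not hold.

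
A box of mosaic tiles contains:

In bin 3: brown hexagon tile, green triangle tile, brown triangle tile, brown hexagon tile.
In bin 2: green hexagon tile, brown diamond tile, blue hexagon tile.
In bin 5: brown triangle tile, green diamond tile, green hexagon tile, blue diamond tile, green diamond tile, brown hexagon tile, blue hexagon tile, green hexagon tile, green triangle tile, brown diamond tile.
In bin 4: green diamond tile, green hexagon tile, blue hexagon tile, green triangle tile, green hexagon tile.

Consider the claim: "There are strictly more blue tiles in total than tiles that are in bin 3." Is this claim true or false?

False

blue tiles: 4.
tiles in bin 3: 4.
The claim requires 4 > 4, which does not hold.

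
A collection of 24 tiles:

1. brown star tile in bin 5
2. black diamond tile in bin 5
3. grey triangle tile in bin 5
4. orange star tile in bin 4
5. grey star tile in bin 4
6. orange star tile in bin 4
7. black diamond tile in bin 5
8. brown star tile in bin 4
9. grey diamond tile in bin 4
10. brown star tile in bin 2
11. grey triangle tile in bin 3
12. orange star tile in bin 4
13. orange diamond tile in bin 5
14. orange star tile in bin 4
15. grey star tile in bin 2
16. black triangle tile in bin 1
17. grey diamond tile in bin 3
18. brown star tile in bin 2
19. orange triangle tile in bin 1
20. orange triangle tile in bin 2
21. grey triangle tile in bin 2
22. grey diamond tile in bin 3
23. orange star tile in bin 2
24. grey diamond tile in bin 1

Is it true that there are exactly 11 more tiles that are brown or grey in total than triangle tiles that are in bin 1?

True

There are 13 tiles that are brown or grey.
There are 2 triangle tiles in bin 1.
The claim requires 13 − 2 (= 11) to equal 11, which holds.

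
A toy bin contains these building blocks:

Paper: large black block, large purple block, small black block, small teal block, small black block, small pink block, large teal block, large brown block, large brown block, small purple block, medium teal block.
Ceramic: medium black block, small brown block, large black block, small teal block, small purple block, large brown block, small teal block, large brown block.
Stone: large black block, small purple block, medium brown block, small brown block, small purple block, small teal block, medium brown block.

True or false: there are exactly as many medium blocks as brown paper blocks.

There are 4 medium blocks.
There are 2 brown paper blocks.
The claim requires 4 = 2, which does not hold.

False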